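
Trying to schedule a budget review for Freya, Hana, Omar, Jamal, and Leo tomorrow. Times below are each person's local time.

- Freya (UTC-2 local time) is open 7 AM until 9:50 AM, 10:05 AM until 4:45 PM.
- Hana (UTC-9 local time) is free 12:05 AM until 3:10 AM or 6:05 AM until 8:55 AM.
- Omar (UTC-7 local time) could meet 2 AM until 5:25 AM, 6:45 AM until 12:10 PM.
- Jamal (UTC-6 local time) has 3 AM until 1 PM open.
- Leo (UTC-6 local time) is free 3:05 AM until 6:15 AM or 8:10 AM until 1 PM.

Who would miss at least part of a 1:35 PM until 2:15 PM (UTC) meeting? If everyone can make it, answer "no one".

Freya in UTC: 09:00-11:50, 12:05-18:45 (add 2h to convert from UTC-2).
Hana in UTC: 09:05-12:10, 15:05-17:55 (add 9h to convert from UTC-9).
Omar in UTC: 09:00-12:25, 13:45-19:10 (add 7h to convert from UTC-7).
Jamal in UTC: 09:00-19:00 (add 6h to convert from UTC-6).
Leo in UTC: 09:05-12:15, 14:10-19:00 (add 6h to convert from UTC-6).
Freya: free for 13:35-14:15. Hana: not fully free for 13:35-14:15. Omar: not fully free for 13:35-14:15. Jamal: free for 13:35-14:15. Leo: not fully free for 13:35-14:15.

Hana, Leo, Omar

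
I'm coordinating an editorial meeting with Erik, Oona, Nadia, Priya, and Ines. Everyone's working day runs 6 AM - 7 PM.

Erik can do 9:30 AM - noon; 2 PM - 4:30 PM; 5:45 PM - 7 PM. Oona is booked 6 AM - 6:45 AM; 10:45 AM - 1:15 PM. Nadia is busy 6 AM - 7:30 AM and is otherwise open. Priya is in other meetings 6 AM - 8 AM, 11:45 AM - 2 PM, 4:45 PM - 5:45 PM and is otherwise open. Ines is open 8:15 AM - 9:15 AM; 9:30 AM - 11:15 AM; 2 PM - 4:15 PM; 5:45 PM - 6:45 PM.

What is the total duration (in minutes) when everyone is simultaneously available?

270

Erik free: 09:30-12:00, 14:00-16:30, 17:45-19:00.
Oona free: 06:45-10:45, 13:15-19:00 (invert busy blocks within the working day).
Nadia free: 07:30-19:00 (invert busy blocks within the working day).
Priya free: 08:00-11:45, 14:00-16:45, 17:45-19:00 (invert busy blocks within the working day).
Ines free: 08:15-09:15, 09:30-11:15, 14:00-16:15, 17:45-18:45.
Erik ∩ Oona: 09:30-10:45, 14:00-16:30, 17:45-19:00.
Erik ∩ Oona ∩ Nadia: 09:30-10:45, 14:00-16:30, 17:45-19:00.
Erik ∩ Oona ∩ Nadia ∩ Priya: 09:30-10:45, 14:00-16:30, 17:45-19:00.
Erik ∩ Oona ∩ Nadia ∩ Priya ∩ Ines: 09:30-10:45, 14:00-16:15, 17:45-18:45.
Summing the common windows: 75 + 135 + 60 = 270 minutes.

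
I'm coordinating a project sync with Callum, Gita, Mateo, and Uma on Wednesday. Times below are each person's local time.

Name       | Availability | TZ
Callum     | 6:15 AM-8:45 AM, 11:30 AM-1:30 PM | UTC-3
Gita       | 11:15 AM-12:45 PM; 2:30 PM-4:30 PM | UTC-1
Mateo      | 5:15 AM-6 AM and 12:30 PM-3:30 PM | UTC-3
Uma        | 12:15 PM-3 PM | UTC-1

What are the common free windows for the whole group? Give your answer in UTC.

15:30-16:00

Callum in UTC: 09:15-11:45, 14:30-16:30 (add 3h to convert from UTC-3).
Gita in UTC: 12:15-13:45, 15:30-17:30 (add 1h to convert from UTC-1).
Mateo in UTC: 08:15-09:00, 15:30-18:30 (add 3h to convert from UTC-3).
Uma in UTC: 13:15-16:00 (add 1h to convert from UTC-1).
Callum ∩ Gita: 15:30-16:30.
Callum ∩ Gita ∩ Mateo: 15:30-16:30.
Callum ∩ Gita ∩ Mateo ∩ Uma: 15:30-16:00.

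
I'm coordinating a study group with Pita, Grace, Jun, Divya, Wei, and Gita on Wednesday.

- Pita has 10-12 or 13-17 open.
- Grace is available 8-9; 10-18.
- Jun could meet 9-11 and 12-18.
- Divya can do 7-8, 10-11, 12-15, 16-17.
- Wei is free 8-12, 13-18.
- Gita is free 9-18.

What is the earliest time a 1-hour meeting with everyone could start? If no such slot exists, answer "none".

10:00

Pita ∩ Grace: 10:00-12:00, 13:00-17:00.
Pita ∩ Grace ∩ Jun: 10:00-11:00, 13:00-17:00.
Pita ∩ Grace ∩ Jun ∩ Divya: 10:00-11:00, 13:00-15:00, 16:00-17:00.
Pita ∩ Grace ∩ Jun ∩ Divya ∩ Wei: 10:00-11:00, 13:00-15:00, 16:00-17:00.
Pita ∩ Grace ∩ Jun ∩ Divya ∩ Wei ∩ Gita: 10:00-11:00, 13:00-15:00, 16:00-17:00.
So the common availability across everyone is 10:00-11:00, 13:00-15:00, 16:00-17:00.
The first common window of at least 60 minutes is 10:00-11:00, so the earliest start is 10:00.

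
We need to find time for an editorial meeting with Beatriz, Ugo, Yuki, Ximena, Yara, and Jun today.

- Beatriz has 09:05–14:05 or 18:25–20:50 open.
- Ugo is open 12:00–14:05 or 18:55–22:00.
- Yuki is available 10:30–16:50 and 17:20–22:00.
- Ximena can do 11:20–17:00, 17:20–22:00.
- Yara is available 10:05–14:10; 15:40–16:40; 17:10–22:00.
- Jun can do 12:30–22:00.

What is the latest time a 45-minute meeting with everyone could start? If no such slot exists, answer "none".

20:05

Beatriz ∩ Ugo: 12:00-14:05, 18:55-20:50.
Beatriz ∩ Ugo ∩ Yuki: 12:00-14:05, 18:55-20:50.
Beatriz ∩ Ugo ∩ Yuki ∩ Ximena: 12:00-14:05, 18:55-20:50.
Beatriz ∩ Ugo ∩ Yuki ∩ Ximena ∩ Yara: 12:00-14:05, 18:55-20:50.
Beatriz ∩ Ugo ∩ Yuki ∩ Ximena ∩ Yara ∩ Jun: 12:30-14:05, 18:55-20:50.
Those are the intersection windows.
The last common window of at least 45 minutes is 18:55-20:50; a 45-minute meeting can start as late as 20:05 and still end by 20:50.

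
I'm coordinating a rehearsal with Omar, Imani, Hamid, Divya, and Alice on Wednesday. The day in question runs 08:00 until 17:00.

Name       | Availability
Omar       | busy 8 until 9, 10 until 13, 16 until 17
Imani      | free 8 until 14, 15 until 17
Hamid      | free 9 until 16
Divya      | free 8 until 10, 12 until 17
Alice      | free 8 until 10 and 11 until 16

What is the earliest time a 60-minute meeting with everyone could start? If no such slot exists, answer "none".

Omar free: 09:00-10:00, 13:00-16:00 (invert busy blocks within the working day).
Imani free: 08:00-14:00, 15:00-17:00.
Hamid free: 09:00-16:00.
Divya free: 08:00-10:00, 12:00-17:00.
Alice free: 08:00-10:00, 11:00-16:00.
Omar ∩ Imani: 09:00-10:00, 13:00-14:00, 15:00-16:00.
Omar ∩ Imani ∩ Hamid: 09:00-10:00, 13:00-14:00, 15:00-16:00.
Omar ∩ Imani ∩ Hamid ∩ Divya: 09:00-10:00, 13:00-14:00, 15:00-16:00.
Omar ∩ Imani ∩ Hamid ∩ Divya ∩ Alice: 09:00-10:00, 13:00-14:00, 15:00-16:00.
The first common window of at least 60 minutes is 09:00-10:00, so the earliest start is 09:00.

09:00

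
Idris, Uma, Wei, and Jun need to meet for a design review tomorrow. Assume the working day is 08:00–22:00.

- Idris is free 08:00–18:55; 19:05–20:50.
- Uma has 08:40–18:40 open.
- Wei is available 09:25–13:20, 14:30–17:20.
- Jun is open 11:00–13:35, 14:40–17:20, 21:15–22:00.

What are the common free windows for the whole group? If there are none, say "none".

11:00-13:20, 14:40-17:20

Idris ∩ Uma: 08:40-18:40.
Idris ∩ Uma ∩ Wei: 09:25-13:20, 14:30-17:20.
Idris ∩ Uma ∩ Wei ∩ Jun: 11:00-13:20, 14:40-17:20.
So the common availability across everyone is 11:00-13:20, 14:40-17:20.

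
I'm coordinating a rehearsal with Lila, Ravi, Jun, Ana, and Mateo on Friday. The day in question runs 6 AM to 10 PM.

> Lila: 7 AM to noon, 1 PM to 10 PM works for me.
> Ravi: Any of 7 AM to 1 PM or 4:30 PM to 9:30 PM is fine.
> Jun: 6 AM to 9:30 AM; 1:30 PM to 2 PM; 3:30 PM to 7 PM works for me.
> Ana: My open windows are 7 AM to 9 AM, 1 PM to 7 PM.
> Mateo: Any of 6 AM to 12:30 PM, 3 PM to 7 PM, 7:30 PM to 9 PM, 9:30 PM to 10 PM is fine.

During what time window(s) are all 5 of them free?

Lila ∩ Ravi: 07:00-12:00, 16:30-21:30.
Lila ∩ Ravi ∩ Jun: 07:00-09:30, 16:30-19:00.
Lila ∩ Ravi ∩ Jun ∩ Ana: 07:00-09:00, 16:30-19:00.
Lila ∩ Ravi ∩ Jun ∩ Ana ∩ Mateo: 07:00-09:00, 16:30-19:00.

07:00-09:00, 16:30-19:00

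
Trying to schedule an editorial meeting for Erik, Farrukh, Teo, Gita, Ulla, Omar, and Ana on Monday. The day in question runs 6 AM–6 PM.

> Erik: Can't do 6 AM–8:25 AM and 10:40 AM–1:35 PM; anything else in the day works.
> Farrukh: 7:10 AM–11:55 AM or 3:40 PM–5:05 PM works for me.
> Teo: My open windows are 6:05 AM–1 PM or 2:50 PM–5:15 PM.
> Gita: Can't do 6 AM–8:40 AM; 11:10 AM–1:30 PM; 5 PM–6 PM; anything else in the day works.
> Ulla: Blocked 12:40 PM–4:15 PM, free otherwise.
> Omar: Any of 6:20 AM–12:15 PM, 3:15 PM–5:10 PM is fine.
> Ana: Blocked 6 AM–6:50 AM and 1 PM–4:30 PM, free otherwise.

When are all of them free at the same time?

Erik free: 08:25-10:40, 13:35-18:00 (invert busy blocks within the working day).
Farrukh free: 07:10-11:55, 15:40-17:05.
Teo free: 06:05-13:00, 14:50-17:15.
Gita free: 08:40-11:10, 13:30-17:00 (invert busy blocks within the working day).
Ulla free: 06:00-12:40, 16:15-18:00 (invert busy blocks within the working day).
Omar free: 06:20-12:15, 15:15-17:10.
Ana free: 06:50-13:00, 16:30-18:00 (invert busy blocks within the working day).
Erik ∩ Farrukh: 08:25-10:40, 15:40-17:05.
Erik ∩ Farrukh ∩ Teo: 08:25-10:40, 15:40-17:05.
Erik ∩ Farrukh ∩ Teo ∩ Gita: 08:40-10:40, 15:40-17:00.
Erik ∩ Farrukh ∩ Teo ∩ Gita ∩ Ulla: 08:40-10:40, 16:15-17:00.
Erik ∩ Farrukh ∩ Teo ∩ Gita ∩ Ulla ∩ Omar: 08:40-10:40, 16:15-17:00.
Erik ∩ Farrukh ∩ Teo ∩ Gita ∩ Ulla ∩ Omar ∩ Ana: 08:40-10:40, 16:30-17:00.

08:40-10:40, 16:30-17:00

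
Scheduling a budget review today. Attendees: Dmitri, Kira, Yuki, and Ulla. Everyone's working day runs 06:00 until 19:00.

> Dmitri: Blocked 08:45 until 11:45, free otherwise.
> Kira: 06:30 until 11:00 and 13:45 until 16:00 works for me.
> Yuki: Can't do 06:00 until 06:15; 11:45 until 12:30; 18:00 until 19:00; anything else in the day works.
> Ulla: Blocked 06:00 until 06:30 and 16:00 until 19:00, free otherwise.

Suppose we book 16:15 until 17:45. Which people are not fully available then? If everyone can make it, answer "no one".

Kira, Ulla

Dmitri free: 06:00-08:45, 11:45-19:00 (invert busy blocks within the working day).
Kira free: 06:30-11:00, 13:45-16:00.
Yuki free: 06:15-11:45, 12:30-18:00 (invert busy blocks within the working day).
Ulla free: 06:30-16:00 (invert busy blocks within the working day).
Dmitri: free for 16:15-17:45. Kira: not fully free for 16:15-17:45. Yuki: free for 16:15-17:45. Ulla: not fully free for 16:15-17:45.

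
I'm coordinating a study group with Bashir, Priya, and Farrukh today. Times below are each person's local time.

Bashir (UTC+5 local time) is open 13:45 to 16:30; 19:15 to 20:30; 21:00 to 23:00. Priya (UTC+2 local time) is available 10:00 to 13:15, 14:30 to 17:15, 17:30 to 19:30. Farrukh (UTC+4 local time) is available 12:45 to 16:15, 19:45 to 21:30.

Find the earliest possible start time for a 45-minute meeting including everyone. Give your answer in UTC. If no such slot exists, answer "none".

08:45

Bashir in UTC: 08:45-11:30, 14:15-15:30, 16:00-18:00 (subtract 5h to convert from UTC+5).
Priya in UTC: 08:00-11:15, 12:30-15:15, 15:30-17:30 (subtract 2h to convert from UTC+2).
Farrukh in UTC: 08:45-12:15, 15:45-17:30 (subtract 4h to convert from UTC+4).
Bashir ∩ Priya: 08:45-11:15, 14:15-15:15, 16:00-17:30.
Bashir ∩ Priya ∩ Farrukh: 08:45-11:15, 16:00-17:30.
The first common window of at least 45 minutes is 08:45-11:15, so the earliest start is 08:45.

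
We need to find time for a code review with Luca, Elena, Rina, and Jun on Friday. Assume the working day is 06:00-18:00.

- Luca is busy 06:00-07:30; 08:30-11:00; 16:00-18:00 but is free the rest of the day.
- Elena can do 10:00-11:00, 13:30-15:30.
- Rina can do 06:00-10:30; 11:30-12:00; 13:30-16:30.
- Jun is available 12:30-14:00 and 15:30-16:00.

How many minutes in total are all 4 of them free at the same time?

Luca free: 07:30-08:30, 11:00-16:00 (invert busy blocks within the working day).
Elena free: 10:00-11:00, 13:30-15:30.
Rina free: 06:00-10:30, 11:30-12:00, 13:30-16:30.
Jun free: 12:30-14:00, 15:30-16:00.
Luca ∩ Elena: 13:30-15:30.
Luca ∩ Elena ∩ Rina: 13:30-15:30.
Luca ∩ Elena ∩ Rina ∩ Jun: 13:30-14:00.
Those are the intersection windows.
That's a single block of 30 minutes.

30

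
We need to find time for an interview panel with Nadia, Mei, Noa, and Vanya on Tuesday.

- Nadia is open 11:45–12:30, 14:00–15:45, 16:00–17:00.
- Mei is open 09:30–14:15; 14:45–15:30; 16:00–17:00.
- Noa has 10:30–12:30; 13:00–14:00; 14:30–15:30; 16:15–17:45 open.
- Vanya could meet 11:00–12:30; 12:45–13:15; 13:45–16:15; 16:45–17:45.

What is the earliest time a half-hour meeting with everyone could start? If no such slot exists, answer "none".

11:45

Nadia ∩ Mei: 11:45-12:30, 14:00-14:15, 14:45-15:30, 16:00-17:00.
Nadia ∩ Mei ∩ Noa: 11:45-12:30, 14:45-15:30, 16:15-17:00.
Nadia ∩ Mei ∩ Noa ∩ Vanya: 11:45-12:30, 14:45-15:30, 16:45-17:00.
The first common window of at least 30 minutes is 11:45-12:30, so the earliest start is 11:45.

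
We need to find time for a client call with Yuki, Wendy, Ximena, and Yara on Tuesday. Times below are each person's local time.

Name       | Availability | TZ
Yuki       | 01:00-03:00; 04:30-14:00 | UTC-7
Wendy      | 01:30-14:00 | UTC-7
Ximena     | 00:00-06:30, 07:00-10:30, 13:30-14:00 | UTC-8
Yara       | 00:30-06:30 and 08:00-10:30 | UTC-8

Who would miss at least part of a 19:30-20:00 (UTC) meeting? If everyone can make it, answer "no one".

Yuki in UTC: 08:00-10:00, 11:30-21:00 (add 7h to convert from UTC-7).
Wendy in UTC: 08:30-21:00 (add 7h to convert from UTC-7).
Ximena in UTC: 08:00-14:30, 15:00-18:30, 21:30-22:00 (add 8h to convert from UTC-8).
Yara in UTC: 08:30-14:30, 16:00-18:30 (add 8h to convert from UTC-8).
Yuki: free for 19:30-20:00. Wendy: free for 19:30-20:00. Ximena: not fully free for 19:30-20:00. Yara: not fully free for 19:30-20:00.

Ximena, Yara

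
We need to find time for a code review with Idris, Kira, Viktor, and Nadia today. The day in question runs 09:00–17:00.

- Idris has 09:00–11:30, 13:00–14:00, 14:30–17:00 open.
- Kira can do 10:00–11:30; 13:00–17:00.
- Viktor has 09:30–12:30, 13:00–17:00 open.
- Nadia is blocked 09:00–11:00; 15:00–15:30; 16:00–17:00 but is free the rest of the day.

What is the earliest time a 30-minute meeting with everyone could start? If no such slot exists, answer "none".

Idris free: 09:00-11:30, 13:00-14:00, 14:30-17:00.
Kira free: 10:00-11:30, 13:00-17:00.
Viktor free: 09:30-12:30, 13:00-17:00.
Nadia free: 11:00-15:00, 15:30-16:00 (invert busy blocks within the working day).
Idris ∩ Kira: 10:00-11:30, 13:00-14:00, 14:30-17:00.
Idris ∩ Kira ∩ Viktor: 10:00-11:30, 13:00-14:00, 14:30-17:00.
Idris ∩ Kira ∩ Viktor ∩ Nadia: 11:00-11:30, 13:00-14:00, 14:30-15:00, 15:30-16:00.
The first common window of at least 30 minutes is 11:00-11:30, so the earliest start is 11:00.

11:00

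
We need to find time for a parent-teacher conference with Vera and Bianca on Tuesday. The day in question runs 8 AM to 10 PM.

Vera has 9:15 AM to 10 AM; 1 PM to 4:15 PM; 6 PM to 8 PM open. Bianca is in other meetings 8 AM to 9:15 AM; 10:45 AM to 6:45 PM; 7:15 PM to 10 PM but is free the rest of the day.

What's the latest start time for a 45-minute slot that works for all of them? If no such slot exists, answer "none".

Vera free: 09:15-10:00, 13:00-16:15, 18:00-20:00.
Bianca free: 09:15-10:45, 18:45-19:15 (invert busy blocks within the working day).
Vera ∩ Bianca: 09:15-10:00, 18:45-19:15.
The last common window of at least 45 minutes is 09:15-10:00; a 45-minute meeting can start as late as 09:15 and still end by 10:00.

09:15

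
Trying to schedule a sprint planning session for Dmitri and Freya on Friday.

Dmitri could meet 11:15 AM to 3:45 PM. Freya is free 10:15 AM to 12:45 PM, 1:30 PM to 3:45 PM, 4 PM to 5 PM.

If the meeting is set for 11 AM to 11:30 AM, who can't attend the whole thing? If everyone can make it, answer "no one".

Dmitri: not fully free for 11:00-11:30. Freya: free for 11:00-11:30.

Dmitri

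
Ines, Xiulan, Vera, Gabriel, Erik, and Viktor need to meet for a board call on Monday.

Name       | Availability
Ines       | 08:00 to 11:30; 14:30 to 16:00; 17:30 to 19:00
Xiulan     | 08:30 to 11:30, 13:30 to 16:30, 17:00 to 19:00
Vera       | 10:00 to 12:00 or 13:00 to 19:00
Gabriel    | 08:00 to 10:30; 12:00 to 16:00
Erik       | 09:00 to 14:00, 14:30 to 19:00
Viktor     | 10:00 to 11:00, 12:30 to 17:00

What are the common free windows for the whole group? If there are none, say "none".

Ines ∩ Xiulan: 08:30-11:30, 14:30-16:00, 17:30-19:00.
Ines ∩ Xiulan ∩ Vera: 10:00-11:30, 14:30-16:00, 17:30-19:00.
Ines ∩ Xiulan ∩ Vera ∩ Gabriel: 10:00-10:30, 14:30-16:00.
Ines ∩ Xiulan ∩ Vera ∩ Gabriel ∩ Erik: 10:00-10:30, 14:30-16:00.
Ines ∩ Xiulan ∩ Vera ∩ Gabriel ∩ Erik ∩ Viktor: 10:00-10:30, 14:30-16:00.

10:00-10:30, 14:30-16:00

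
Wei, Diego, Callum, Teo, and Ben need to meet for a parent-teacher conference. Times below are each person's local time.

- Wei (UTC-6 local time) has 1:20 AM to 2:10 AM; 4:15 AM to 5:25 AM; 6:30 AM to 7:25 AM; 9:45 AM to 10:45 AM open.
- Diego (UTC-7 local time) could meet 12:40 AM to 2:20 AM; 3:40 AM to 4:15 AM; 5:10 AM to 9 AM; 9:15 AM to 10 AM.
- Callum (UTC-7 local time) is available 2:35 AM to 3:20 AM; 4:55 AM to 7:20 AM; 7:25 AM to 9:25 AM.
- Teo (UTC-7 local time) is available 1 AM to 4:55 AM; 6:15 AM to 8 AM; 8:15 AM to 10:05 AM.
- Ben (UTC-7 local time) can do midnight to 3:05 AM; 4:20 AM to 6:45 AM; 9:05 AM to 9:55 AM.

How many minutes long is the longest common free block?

Wei in UTC: 07:20-08:10, 10:15-11:25, 12:30-13:25, 15:45-16:45 (add 6h to convert from UTC-6).
Diego in UTC: 07:40-09:20, 10:40-11:15, 12:10-16:00, 16:15-17:00 (add 7h to convert from UTC-7).
Callum in UTC: 09:35-10:20, 11:55-14:20, 14:25-16:25 (add 7h to convert from UTC-7).
Teo in UTC: 08:00-11:55, 13:15-15:00, 15:15-17:05 (add 7h to convert from UTC-7).
Ben in UTC: 07:00-10:05, 11:20-13:45, 16:05-16:55 (add 7h to convert from UTC-7).
Wei ∩ Diego: 07:40-08:10, 10:40-11:15, 12:30-13:25, 15:45-16:00, 16:15-16:45.
Wei ∩ Diego ∩ Callum: 12:30-13:25, 15:45-16:00, 16:15-16:25.
Wei ∩ Diego ∩ Callum ∩ Teo: 13:15-13:25, 15:45-16:00, 16:15-16:25.
Wei ∩ Diego ∩ Callum ∩ Teo ∩ Ben: 13:15-13:25, 16:15-16:25.
The longest is 13:15-13:25 at 10 minutes.

10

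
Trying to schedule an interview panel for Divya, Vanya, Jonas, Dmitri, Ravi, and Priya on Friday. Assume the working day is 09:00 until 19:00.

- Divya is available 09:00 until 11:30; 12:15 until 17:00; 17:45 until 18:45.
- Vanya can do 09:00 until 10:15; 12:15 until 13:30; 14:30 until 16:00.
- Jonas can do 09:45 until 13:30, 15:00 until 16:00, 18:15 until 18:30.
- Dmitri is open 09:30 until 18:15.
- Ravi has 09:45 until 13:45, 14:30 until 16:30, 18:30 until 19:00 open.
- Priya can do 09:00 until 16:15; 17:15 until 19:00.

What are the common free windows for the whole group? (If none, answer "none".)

Divya ∩ Vanya: 09:00-10:15, 12:15-13:30, 14:30-16:00.
Divya ∩ Vanya ∩ Jonas: 09:45-10:15, 12:15-13:30, 15:00-16:00.
Divya ∩ Vanya ∩ Jonas ∩ Dmitri: 09:45-10:15, 12:15-13:30, 15:00-16:00.
Divya ∩ Vanya ∩ Jonas ∩ Dmitri ∩ Ravi: 09:45-10:15, 12:15-13:30, 15:00-16:00.
Divya ∩ Vanya ∩ Jonas ∩ Dmitri ∩ Ravi ∩ Priya: 09:45-10:15, 12:15-13:30, 15:00-16:00.
So the common availability across everyone is 09:45-10:15, 12:15-13:30, 15:00-16:00.

09:45-10:15, 12:15-13:30, 15:00-16:00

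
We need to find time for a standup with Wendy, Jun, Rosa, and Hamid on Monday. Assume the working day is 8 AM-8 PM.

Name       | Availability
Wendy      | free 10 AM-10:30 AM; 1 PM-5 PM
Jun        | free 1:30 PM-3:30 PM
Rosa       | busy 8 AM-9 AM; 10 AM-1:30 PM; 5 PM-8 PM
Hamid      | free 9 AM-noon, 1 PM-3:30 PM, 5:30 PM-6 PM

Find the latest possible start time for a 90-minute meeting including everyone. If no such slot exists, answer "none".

Wendy free: 10:00-10:30, 13:00-17:00.
Jun free: 13:30-15:30.
Rosa free: 09:00-10:00, 13:30-17:00 (invert busy blocks within the working day).
Hamid free: 09:00-12:00, 13:00-15:30, 17:30-18:00.
Wendy ∩ Jun: 13:30-15:30.
Wendy ∩ Jun ∩ Rosa: 13:30-15:30.
Wendy ∩ Jun ∩ Rosa ∩ Hamid: 13:30-15:30.
The last common window of at least 90 minutes is 13:30-15:30; a 90-minute meeting can start as late as 14:00 and still end by 15:30.

14:00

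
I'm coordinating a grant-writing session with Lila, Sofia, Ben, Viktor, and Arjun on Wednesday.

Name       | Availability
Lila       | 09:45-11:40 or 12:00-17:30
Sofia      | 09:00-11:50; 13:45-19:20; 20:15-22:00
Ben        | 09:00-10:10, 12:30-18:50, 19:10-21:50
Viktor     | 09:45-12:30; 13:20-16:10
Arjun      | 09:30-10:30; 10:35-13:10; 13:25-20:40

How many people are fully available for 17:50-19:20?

2

Sofia and Arjun can make the full 17:50-19:20 slot — that's 2.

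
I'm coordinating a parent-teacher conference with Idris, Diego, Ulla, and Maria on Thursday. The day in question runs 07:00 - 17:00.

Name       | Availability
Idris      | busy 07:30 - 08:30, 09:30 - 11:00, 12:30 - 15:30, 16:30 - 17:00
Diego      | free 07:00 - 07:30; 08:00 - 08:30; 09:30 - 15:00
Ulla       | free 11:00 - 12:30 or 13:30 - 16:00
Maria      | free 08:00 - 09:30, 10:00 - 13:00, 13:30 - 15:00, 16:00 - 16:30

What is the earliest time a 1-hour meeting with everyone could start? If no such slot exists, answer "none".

11:00

Idris free: 07:00-07:30, 08:30-09:30, 11:00-12:30, 15:30-16:30 (invert busy blocks within the working day).
Diego free: 07:00-07:30, 08:00-08:30, 09:30-15:00.
Ulla free: 11:00-12:30, 13:30-16:00.
Maria free: 08:00-09:30, 10:00-13:00, 13:30-15:00, 16:00-16:30.
Idris ∩ Diego: 07:00-07:30, 11:00-12:30.
Idris ∩ Diego ∩ Ulla: 11:00-12:30.
Idris ∩ Diego ∩ Ulla ∩ Maria: 11:00-12:30.
The first common window of at least 60 minutes is 11:00-12:30, so the earliest start is 11:00.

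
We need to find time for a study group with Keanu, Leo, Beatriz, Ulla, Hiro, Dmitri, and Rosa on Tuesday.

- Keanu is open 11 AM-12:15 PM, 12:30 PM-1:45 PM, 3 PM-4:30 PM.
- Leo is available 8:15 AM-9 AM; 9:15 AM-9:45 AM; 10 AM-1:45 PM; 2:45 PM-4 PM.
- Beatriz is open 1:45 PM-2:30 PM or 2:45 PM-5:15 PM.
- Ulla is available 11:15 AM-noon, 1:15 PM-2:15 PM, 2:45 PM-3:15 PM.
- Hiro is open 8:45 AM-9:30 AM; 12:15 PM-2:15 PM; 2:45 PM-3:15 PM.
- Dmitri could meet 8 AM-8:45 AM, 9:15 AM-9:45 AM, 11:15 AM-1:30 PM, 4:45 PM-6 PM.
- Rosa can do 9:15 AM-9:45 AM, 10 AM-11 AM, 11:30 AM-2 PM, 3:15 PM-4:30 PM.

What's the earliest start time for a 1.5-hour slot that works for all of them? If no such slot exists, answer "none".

Keanu ∩ Leo: 11:00-12:15, 12:30-13:45, 15:00-16:00.
Keanu ∩ Leo ∩ Beatriz: 15:00-16:00.
Keanu ∩ Leo ∩ Beatriz ∩ Ulla: 15:00-15:15.
Keanu ∩ Leo ∩ Beatriz ∩ Ulla ∩ Hiro: 15:00-15:15.
Keanu ∩ Leo ∩ Beatriz ∩ Ulla ∩ Hiro ∩ Dmitri: ∅.
Keanu ∩ Leo ∩ Beatriz ∩ Ulla ∩ Hiro ∩ Dmitri ∩ Rosa: ∅.
There is no time when everyone is free.
No common window is at least 90 minutes long.

none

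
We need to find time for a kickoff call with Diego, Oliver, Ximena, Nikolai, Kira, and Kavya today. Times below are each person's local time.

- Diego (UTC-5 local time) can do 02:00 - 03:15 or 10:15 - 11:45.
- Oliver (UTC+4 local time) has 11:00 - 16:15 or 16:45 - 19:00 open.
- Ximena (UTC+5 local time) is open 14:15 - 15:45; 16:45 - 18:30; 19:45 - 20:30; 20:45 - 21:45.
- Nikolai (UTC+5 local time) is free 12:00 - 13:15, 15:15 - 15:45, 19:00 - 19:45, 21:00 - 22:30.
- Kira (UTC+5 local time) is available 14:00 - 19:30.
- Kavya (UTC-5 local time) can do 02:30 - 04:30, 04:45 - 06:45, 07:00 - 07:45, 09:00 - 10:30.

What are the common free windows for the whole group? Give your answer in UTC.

Diego in UTC: 07:00-08:15, 15:15-16:45 (add 5h to convert from UTC-5).
Oliver in UTC: 07:00-12:15, 12:45-15:00 (subtract 4h to convert from UTC+4).
Ximena in UTC: 09:15-10:45, 11:45-13:30, 14:45-15:30, 15:45-16:45 (subtract 5h to convert from UTC+5).
Nikolai in UTC: 07:00-08:15, 10:15-10:45, 14:00-14:45, 16:00-17:30 (subtract 5h to convert from UTC+5).
Kira in UTC: 09:00-14:30 (subtract 5h to convert from UTC+5).
Kavya in UTC: 07:30-09:30, 09:45-11:45, 12:00-12:45, 14:00-15:30 (add 5h to convert from UTC-5).
Diego ∩ Oliver: 07:00-08:15.
Diego ∩ Oliver ∩ Ximena: ∅.
Diego ∩ Oliver ∩ Ximena ∩ Nikolai: ∅.
Diego ∩ Oliver ∩ Ximena ∩ Nikolai ∩ Kira: ∅.
Diego ∩ Oliver ∩ Ximena ∩ Nikolai ∩ Kira ∩ Kavya: ∅.
There is no time when everyone is free.

none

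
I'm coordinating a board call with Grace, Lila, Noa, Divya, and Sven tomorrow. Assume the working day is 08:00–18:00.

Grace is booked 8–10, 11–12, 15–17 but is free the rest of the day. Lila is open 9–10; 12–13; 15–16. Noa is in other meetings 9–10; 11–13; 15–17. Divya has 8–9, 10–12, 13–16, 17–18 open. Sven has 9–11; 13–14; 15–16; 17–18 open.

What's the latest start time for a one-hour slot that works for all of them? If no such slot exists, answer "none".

Grace free: 10:00-11:00, 12:00-15:00, 17:00-18:00 (invert busy blocks within the working day).
Lila free: 09:00-10:00, 12:00-13:00, 15:00-16:00.
Noa free: 08:00-09:00, 10:00-11:00, 13:00-15:00, 17:00-18:00 (invert busy blocks within the working day).
Divya free: 08:00-09:00, 10:00-12:00, 13:00-16:00, 17:00-18:00.
Sven free: 09:00-11:00, 13:00-14:00, 15:00-16:00, 17:00-18:00.
Grace ∩ Lila: 12:00-13:00.
Grace ∩ Lila ∩ Noa: ∅.
Grace ∩ Lila ∩ Noa ∩ Divya: ∅.
Grace ∩ Lila ∩ Noa ∩ Divya ∩ Sven: ∅.
There is no time when everyone is free.
No common window is at least 60 minutes long.

none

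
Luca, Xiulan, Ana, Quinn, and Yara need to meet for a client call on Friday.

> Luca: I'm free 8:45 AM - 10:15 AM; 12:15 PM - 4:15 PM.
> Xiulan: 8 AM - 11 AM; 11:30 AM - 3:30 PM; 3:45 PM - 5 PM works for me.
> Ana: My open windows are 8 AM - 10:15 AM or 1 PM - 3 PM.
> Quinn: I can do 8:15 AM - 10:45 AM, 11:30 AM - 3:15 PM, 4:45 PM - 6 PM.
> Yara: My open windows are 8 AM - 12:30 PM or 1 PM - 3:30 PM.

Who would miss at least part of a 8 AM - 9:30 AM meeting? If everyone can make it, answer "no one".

Luca, Quinn

Luca: not fully free for 08:00-09:30. Xiulan: free for 08:00-09:30. Ana: free for 08:00-09:30. Quinn: not fully free for 08:00-09:30. Yara: free for 08:00-09:30.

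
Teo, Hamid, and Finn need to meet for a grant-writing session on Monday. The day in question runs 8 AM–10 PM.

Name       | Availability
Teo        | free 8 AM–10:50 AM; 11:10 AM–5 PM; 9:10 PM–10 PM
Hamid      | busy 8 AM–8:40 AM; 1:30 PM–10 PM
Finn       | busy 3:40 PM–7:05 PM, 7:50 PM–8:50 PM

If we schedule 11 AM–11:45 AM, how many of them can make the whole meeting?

Teo free: 08:00-10:50, 11:10-17:00, 21:10-22:00.
Hamid free: 08:40-13:30 (invert busy blocks within the working day).
Finn free: 08:00-15:40, 19:05-19:50, 20:50-22:00 (invert busy blocks within the working day).
Hamid and Finn can make the full 11:00-11:45 slot — that's 2.

2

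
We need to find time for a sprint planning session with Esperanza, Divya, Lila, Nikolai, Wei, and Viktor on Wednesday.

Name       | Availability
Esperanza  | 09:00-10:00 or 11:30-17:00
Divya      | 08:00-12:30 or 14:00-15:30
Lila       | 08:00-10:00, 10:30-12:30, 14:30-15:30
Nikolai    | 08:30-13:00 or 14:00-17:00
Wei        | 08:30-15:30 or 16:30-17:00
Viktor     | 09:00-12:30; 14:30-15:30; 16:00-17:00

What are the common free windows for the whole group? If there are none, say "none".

Esperanza ∩ Divya: 09:00-10:00, 11:30-12:30, 14:00-15:30.
Esperanza ∩ Divya ∩ Lila: 09:00-10:00, 11:30-12:30, 14:30-15:30.
Esperanza ∩ Divya ∩ Lila ∩ Nikolai: 09:00-10:00, 11:30-12:30, 14:30-15:30.
Esperanza ∩ Divya ∩ Lila ∩ Nikolai ∩ Wei: 09:00-10:00, 11:30-12:30, 14:30-15:30.
Esperanza ∩ Divya ∩ Lila ∩ Nikolai ∩ Wei ∩ Viktor: 09:00-10:00, 11:30-12:30, 14:30-15:30.

09:00-10:00, 11:30-12:30, 14:30-15:30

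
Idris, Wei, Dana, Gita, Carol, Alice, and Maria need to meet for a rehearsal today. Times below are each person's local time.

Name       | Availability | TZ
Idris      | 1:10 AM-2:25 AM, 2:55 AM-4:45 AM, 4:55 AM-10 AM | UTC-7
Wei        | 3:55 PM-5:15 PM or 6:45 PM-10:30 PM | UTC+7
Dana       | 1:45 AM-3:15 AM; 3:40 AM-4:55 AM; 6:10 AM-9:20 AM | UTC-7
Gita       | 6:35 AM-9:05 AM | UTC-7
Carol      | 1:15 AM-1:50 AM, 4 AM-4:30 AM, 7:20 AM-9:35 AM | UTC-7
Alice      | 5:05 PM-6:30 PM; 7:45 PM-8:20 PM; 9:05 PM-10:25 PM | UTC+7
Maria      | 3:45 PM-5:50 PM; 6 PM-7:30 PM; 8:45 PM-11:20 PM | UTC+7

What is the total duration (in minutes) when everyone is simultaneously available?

Idris in UTC: 08:10-09:25, 09:55-11:45, 11:55-17:00 (add 7h to convert from UTC-7).
Wei in UTC: 08:55-10:15, 11:45-15:30 (subtract 7h to convert from UTC+7).
Dana in UTC: 08:45-10:15, 10:40-11:55, 13:10-16:20 (add 7h to convert from UTC-7).
Gita in UTC: 13:35-16:05 (add 7h to convert from UTC-7).
Carol in UTC: 08:15-08:50, 11:00-11:30, 14:20-16:35 (add 7h to convert from UTC-7).
Alice in UTC: 10:05-11:30, 12:45-13:20, 14:05-15:25 (subtract 7h to convert from UTC+7).
Maria in UTC: 08:45-10:50, 11:00-12:30, 13:45-16:20 (subtract 7h to convert from UTC+7).
Idris ∩ Wei: 08:55-09:25, 09:55-10:15, 11:55-15:30.
Idris ∩ Wei ∩ Dana: 08:55-09:25, 09:55-10:15, 13:10-15:30.
Idris ∩ Wei ∩ Dana ∩ Gita: 13:35-15:30.
Idris ∩ Wei ∩ Dana ∩ Gita ∩ Carol: 14:20-15:30.
Idris ∩ Wei ∩ Dana ∩ Gita ∩ Carol ∩ Alice: 14:20-15:25.
Idris ∩ Wei ∩ Dana ∩ Gita ∩ Carol ∩ Alice ∩ Maria: 14:20-15:25.
That's a single block of 65 minutes.

65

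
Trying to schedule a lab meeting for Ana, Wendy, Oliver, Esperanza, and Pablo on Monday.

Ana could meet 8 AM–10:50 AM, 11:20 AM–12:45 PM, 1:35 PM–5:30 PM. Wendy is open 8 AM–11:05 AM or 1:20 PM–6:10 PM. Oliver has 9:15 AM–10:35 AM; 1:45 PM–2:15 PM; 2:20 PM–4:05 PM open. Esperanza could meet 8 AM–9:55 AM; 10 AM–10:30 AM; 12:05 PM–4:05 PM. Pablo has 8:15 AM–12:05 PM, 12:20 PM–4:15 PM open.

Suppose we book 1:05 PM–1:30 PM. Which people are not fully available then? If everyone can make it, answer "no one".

Ana, Oliver, Wendy

Ana: not fully free for 13:05-13:30. Wendy: not fully free for 13:05-13:30. Oliver: not fully free for 13:05-13:30. Esperanza: free for 13:05-13:30. Pablo: free for 13:05-13:30.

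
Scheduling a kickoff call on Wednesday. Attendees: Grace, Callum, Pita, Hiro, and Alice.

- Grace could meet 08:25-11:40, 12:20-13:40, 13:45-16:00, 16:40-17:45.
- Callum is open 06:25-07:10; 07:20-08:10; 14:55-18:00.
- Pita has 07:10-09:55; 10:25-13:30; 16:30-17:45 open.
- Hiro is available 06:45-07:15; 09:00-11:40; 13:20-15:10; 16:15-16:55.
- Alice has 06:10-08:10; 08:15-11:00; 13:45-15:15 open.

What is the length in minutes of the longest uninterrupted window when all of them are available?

0

Grace ∩ Callum: 14:55-16:00, 16:40-17:45.
Grace ∩ Callum ∩ Pita: 16:40-17:45.
Grace ∩ Callum ∩ Pita ∩ Hiro: 16:40-16:55.
Grace ∩ Callum ∩ Pita ∩ Hiro ∩ Alice: ∅.
There is no time when everyone is free.
No common window exists, so the longest block is 0 minutes.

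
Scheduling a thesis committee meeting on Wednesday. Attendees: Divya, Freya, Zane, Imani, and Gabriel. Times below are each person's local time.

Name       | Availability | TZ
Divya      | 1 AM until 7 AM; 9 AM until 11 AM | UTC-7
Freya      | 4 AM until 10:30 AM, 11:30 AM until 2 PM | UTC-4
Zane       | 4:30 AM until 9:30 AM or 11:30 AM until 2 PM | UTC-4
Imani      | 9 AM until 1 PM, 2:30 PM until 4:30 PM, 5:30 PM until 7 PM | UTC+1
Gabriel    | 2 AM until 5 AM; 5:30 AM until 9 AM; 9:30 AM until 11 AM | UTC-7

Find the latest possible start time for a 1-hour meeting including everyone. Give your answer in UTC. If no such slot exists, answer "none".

17:00

Divya in UTC: 08:00-14:00, 16:00-18:00 (add 7h to convert from UTC-7).
Freya in UTC: 08:00-14:30, 15:30-18:00 (add 4h to convert from UTC-4).
Zane in UTC: 08:30-13:30, 15:30-18:00 (add 4h to convert from UTC-4).
Imani in UTC: 08:00-12:00, 13:30-15:30, 16:30-18:00 (subtract 1h to convert from UTC+1).
Gabriel in UTC: 09:00-12:00, 12:30-16:00, 16:30-18:00 (add 7h to convert from UTC-7).
Divya ∩ Freya: 08:00-14:00, 16:00-18:00.
Divya ∩ Freya ∩ Zane: 08:30-13:30, 16:00-18:00.
Divya ∩ Freya ∩ Zane ∩ Imani: 08:30-12:00, 16:30-18:00.
Divya ∩ Freya ∩ Zane ∩ Imani ∩ Gabriel: 09:00-12:00, 16:30-18:00.
The last common window of at least 60 minutes is 16:30-18:00; a 60-minute meeting can start as late as 17:00 and still end by 18:00.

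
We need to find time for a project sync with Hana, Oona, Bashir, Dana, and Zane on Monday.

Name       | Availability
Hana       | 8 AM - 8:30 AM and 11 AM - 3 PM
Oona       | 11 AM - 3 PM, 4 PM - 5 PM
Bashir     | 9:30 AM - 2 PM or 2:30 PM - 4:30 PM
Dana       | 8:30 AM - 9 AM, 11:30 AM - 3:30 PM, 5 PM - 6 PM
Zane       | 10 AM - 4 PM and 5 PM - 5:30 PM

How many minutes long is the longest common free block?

Hana ∩ Oona: 11:00-15:00.
Hana ∩ Oona ∩ Bashir: 11:00-14:00, 14:30-15:00.
Hana ∩ Oona ∩ Bashir ∩ Dana: 11:30-14:00, 14:30-15:00.
Hana ∩ Oona ∩ Bashir ∩ Dana ∩ Zane: 11:30-14:00, 14:30-15:00.
The longest is 11:30-14:00 at 150 minutes.

150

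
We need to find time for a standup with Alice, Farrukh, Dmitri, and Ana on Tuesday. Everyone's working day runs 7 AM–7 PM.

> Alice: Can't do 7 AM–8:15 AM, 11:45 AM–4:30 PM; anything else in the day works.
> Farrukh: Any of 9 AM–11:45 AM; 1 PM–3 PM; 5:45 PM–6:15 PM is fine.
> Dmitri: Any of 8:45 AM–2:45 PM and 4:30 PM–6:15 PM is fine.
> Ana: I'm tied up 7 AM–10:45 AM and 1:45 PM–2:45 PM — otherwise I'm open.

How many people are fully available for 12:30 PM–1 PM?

Alice free: 08:15-11:45, 16:30-19:00 (invert busy blocks within the working day).
Farrukh free: 09:00-11:45, 13:00-15:00, 17:45-18:15.
Dmitri free: 08:45-14:45, 16:30-18:15.
Ana free: 10:45-13:45, 14:45-19:00 (invert busy blocks within the working day).
Dmitri and Ana can make the full 12:30-13:00 slot — that's 2.

2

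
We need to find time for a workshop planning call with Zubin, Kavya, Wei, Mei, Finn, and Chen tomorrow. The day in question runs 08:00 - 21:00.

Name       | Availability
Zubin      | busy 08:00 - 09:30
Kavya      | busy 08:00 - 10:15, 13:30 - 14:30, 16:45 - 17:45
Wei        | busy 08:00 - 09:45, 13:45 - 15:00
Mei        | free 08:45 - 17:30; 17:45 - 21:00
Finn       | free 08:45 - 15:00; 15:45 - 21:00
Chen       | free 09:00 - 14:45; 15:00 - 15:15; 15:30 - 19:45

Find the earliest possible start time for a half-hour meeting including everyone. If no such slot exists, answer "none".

10:15

Zubin free: 09:30-21:00 (invert busy blocks within the working day).
Kavya free: 10:15-13:30, 14:30-16:45, 17:45-21:00 (invert busy blocks within the working day).
Wei free: 09:45-13:45, 15:00-21:00 (invert busy blocks within the working day).
Mei free: 08:45-17:30, 17:45-21:00.
Finn free: 08:45-15:00, 15:45-21:00.
Chen free: 09:00-14:45, 15:00-15:15, 15:30-19:45.
Zubin ∩ Kavya: 10:15-13:30, 14:30-16:45, 17:45-21:00.
Zubin ∩ Kavya ∩ Wei: 10:15-13:30, 15:00-16:45, 17:45-21:00.
Zubin ∩ Kavya ∩ Wei ∩ Mei: 10:15-13:30, 15:00-16:45, 17:45-21:00.
Zubin ∩ Kavya ∩ Wei ∩ Mei ∩ Finn: 10:15-13:30, 15:45-16:45, 17:45-21:00.
Zubin ∩ Kavya ∩ Wei ∩ Mei ∩ Finn ∩ Chen: 10:15-13:30, 15:45-16:45, 17:45-19:45.
The first common window of at least 30 minutes is 10:15-13:30, so the earliest start is 10:15.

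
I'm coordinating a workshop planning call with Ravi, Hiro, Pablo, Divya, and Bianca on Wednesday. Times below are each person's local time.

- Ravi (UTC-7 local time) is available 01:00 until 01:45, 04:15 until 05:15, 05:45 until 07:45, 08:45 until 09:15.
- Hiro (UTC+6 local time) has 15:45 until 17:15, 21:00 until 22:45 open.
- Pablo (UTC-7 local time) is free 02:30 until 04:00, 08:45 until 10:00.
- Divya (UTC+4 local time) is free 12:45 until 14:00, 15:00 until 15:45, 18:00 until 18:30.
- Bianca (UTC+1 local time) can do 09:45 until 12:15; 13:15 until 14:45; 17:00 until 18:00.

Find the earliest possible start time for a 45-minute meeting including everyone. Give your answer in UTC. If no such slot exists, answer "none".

none

Ravi in UTC: 08:00-08:45, 11:15-12:15, 12:45-14:45, 15:45-16:15 (add 7h to convert from UTC-7).
Hiro in UTC: 09:45-11:15, 15:00-16:45 (subtract 6h to convert from UTC+6).
Pablo in UTC: 09:30-11:00, 15:45-17:00 (add 7h to convert from UTC-7).
Divya in UTC: 08:45-10:00, 11:00-11:45, 14:00-14:30 (subtract 4h to convert from UTC+4).
Bianca in UTC: 08:45-11:15, 12:15-13:45, 16:00-17:00 (subtract 1h to convert from UTC+1).
Ravi ∩ Hiro: 15:45-16:15.
Ravi ∩ Hiro ∩ Pablo: 15:45-16:15.
Ravi ∩ Hiro ∩ Pablo ∩ Divya: ∅.
Ravi ∩ Hiro ∩ Pablo ∩ Divya ∩ Bianca: ∅.
There is no time when everyone is free.
No common window is at least 45 minutes long.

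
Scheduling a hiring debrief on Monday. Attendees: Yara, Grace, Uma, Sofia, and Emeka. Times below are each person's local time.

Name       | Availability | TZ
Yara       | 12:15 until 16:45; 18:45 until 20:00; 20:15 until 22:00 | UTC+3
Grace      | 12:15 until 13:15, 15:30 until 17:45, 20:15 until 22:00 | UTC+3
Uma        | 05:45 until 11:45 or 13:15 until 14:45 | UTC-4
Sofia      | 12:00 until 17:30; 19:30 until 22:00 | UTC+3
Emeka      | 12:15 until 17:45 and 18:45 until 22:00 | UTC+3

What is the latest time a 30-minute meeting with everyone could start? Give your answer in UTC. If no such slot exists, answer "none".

Yara in UTC: 09:15-13:45, 15:45-17:00, 17:15-19:00 (subtract 3h to convert from UTC+3).
Grace in UTC: 09:15-10:15, 12:30-14:45, 17:15-19:00 (subtract 3h to convert from UTC+3).
Uma in UTC: 09:45-15:45, 17:15-18:45 (add 4h to convert from UTC-4).
Sofia in UTC: 09:00-14:30, 16:30-19:00 (subtract 3h to convert from UTC+3).
Emeka in UTC: 09:15-14:45, 15:45-19:00 (subtract 3h to convert from UTC+3).
Yara ∩ Grace: 09:15-10:15, 12:30-13:45, 17:15-19:00.
Yara ∩ Grace ∩ Uma: 09:45-10:15, 12:30-13:45, 17:15-18:45.
Yara ∩ Grace ∩ Uma ∩ Sofia: 09:45-10:15, 12:30-13:45, 17:15-18:45.
Yara ∩ Grace ∩ Uma ∩ Sofia ∩ Emeka: 09:45-10:15, 12:30-13:45, 17:15-18:45.
The last common window of at least 30 minutes is 17:15-18:45; a 30-minute meeting can start as late as 18:15 and still end by 18:45.

18:15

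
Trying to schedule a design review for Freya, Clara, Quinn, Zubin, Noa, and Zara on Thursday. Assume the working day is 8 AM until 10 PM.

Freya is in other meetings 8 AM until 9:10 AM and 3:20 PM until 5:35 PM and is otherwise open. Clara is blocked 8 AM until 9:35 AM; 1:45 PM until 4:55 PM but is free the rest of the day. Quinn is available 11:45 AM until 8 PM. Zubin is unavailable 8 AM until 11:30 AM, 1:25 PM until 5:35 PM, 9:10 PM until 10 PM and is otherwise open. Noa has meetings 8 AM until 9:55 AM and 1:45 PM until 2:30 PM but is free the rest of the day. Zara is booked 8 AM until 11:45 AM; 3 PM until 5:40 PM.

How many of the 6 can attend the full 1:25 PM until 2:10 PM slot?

Freya free: 09:10-15:20, 17:35-22:00 (invert busy blocks within the working day).
Clara free: 09:35-13:45, 16:55-22:00 (invert busy blocks within the working day).
Quinn free: 11:45-20:00.
Zubin free: 11:30-13:25, 17:35-21:10 (invert busy blocks within the working day).
Noa free: 09:55-13:45, 14:30-22:00 (invert busy blocks within the working day).
Zara free: 11:45-15:00, 17:40-22:00 (invert busy blocks within the working day).
Freya, Quinn, and Zara can make the full 13:25-14:10 slot — that's 3.

3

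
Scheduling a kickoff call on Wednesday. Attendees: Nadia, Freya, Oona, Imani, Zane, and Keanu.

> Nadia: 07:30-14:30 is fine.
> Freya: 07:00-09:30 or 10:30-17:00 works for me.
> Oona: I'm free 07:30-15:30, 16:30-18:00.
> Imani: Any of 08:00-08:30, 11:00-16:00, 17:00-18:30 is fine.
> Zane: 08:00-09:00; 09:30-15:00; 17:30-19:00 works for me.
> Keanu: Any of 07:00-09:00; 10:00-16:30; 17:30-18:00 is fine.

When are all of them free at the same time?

Nadia ∩ Freya: 07:30-09:30, 10:30-14:30.
Nadia ∩ Freya ∩ Oona: 07:30-09:30, 10:30-14:30.
Nadia ∩ Freya ∩ Oona ∩ Imani: 08:00-08:30, 11:00-14:30.
Nadia ∩ Freya ∩ Oona ∩ Imani ∩ Zane: 08:00-08:30, 11:00-14:30.
Nadia ∩ Freya ∩ Oona ∩ Imani ∩ Zane ∩ Keanu: 08:00-08:30, 11:00-14:30.

08:00-08:30, 11:00-14:30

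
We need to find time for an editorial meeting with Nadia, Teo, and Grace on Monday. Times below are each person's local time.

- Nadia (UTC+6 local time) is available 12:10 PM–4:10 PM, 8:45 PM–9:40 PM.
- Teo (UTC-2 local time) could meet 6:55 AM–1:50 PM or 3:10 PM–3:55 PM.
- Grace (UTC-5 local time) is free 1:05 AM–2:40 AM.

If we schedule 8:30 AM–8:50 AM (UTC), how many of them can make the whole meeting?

1

Nadia in UTC: 06:10-10:10, 14:45-15:40 (subtract 6h to convert from UTC+6).
Teo in UTC: 08:55-15:50, 17:10-17:55 (add 2h to convert from UTC-2).
Grace in UTC: 06:05-07:40 (add 5h to convert from UTC-5).
Nadia can make the full 08:30-08:50 slot — that's 1.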